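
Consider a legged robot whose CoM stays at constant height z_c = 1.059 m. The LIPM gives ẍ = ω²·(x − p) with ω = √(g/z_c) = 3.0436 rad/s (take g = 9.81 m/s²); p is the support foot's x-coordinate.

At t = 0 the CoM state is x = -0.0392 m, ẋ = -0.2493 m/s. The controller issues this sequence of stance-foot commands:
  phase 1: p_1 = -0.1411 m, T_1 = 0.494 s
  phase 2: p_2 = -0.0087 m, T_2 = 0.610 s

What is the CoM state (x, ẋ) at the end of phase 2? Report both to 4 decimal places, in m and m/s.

x = -0.1519, ẋ = -0.3922

phase 1: p=-0.1411, T=0.494, ωT=1.503538, cosh=2.359959, sinh=2.137617; start (x,ẋ)=(-0.039200, -0.249300) → end (x,ẋ)=(-0.075711, 0.074629)
phase 2: p=-0.0087, T=0.610, ωT=1.856596, cosh=3.279055, sinh=3.122852; start (x,ẋ)=(-0.075711, 0.074629) → end (x,ẋ)=(-0.151862, -0.392213)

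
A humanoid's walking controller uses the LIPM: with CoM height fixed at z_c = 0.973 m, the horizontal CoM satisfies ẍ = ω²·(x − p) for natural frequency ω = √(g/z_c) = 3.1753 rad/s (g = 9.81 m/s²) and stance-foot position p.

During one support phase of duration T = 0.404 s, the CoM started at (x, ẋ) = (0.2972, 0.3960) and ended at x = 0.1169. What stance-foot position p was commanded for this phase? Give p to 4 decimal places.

p = 0.7090

ωT = 3.1753·0.404 = 1.282821; cosh(ωT) = 1.942027, sinh(ωT) = 1.664773
x(T) = p + (x₀−p)·cosh(ωT) + (ẋ₀/ω)·sinh(ωT) ⇒ p·(1 − cosh) = x(T) − x₀·cosh − (ẋ₀/ω)·sinh
numerator   = 0.1169 − (0.2972)·1.942027 − (0.3960/3.1753)·1.664773 = -0.667889
denominator = 1 − 1.942027 = -0.942027
p = -0.667889 / -0.942027 = 0.7090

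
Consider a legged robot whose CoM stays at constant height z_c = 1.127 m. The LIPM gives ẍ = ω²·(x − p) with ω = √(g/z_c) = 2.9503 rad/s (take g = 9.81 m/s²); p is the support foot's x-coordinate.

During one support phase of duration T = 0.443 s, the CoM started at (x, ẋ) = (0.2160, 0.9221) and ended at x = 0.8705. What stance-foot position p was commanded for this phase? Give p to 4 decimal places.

ωT = 2.9503·0.443 = 1.306983; cosh(ωT) = 1.982822, sinh(ωT) = 1.712187
x(T) = p + (x₀−p)·cosh(ωT) + (ẋ₀/ω)·sinh(ωT) ⇒ p·(1 − cosh) = x(T) − x₀·cosh − (ẋ₀/ω)·sinh
numerator   = 0.8705 − (0.2160)·1.982822 − (0.9221/2.9503)·1.712187 = -0.092924
denominator = 1 − 1.982822 = -0.982822
p = -0.092924 / -0.982822 = 0.0945

p = 0.0945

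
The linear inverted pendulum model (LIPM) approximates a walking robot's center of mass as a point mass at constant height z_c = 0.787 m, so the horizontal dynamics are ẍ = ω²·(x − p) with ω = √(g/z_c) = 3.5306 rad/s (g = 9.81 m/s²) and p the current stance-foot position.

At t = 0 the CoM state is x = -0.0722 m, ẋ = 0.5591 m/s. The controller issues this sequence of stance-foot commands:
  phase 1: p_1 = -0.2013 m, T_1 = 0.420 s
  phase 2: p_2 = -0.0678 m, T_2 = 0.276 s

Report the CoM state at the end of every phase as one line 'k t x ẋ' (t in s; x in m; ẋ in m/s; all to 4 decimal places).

phase 1: p=-0.2013, T=0.420, ωT=1.482852, cosh=2.316241, sinh=2.089251; start (x,ẋ)=(-0.072200, 0.559100) → end (x,ẋ)=(0.428577, 2.247292)
phase 2: p=-0.0678, T=0.276, ωT=0.974446, cosh=1.513550, sinh=1.136148; start (x,ẋ)=(0.428577, 2.247292) → end (x,ẋ)=(1.406671, 5.392498)

1 0.4200 0.4286 2.2473
2 0.6960 1.4067 5.3925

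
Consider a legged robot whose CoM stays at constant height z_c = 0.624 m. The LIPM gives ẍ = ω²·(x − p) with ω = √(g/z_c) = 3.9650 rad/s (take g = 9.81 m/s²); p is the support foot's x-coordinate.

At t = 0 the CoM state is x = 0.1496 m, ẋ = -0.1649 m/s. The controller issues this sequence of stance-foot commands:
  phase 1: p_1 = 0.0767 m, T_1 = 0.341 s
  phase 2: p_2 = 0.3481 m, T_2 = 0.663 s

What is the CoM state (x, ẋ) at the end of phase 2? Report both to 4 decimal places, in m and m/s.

phase 1: p=0.0767, T=0.341, ωT=1.352065, cosh=2.062052, sinh=1.803347; start (x,ẋ)=(0.149600, -0.164900) → end (x,ẋ)=(0.152024, 0.181222)
phase 2: p=0.3481, T=0.663, ωT=2.628795, cosh=6.964614, sinh=6.892448; start (x,ẋ)=(0.152024, 0.181222) → end (x,ẋ)=(-0.702468, -4.096320)

x = -0.7025, ẋ = -4.0963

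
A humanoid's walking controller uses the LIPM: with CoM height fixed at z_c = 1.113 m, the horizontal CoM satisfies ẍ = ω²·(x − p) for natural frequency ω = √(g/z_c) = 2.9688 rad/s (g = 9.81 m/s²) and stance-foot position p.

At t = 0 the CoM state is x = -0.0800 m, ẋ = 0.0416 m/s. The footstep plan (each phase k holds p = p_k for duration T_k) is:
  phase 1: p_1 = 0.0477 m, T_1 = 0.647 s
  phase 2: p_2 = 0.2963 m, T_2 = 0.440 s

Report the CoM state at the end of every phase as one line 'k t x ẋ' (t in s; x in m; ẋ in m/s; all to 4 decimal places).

phase 1: p=0.0477, T=0.647, ωT=1.920814, cosh=3.486499, sinh=3.340011; start (x,ẋ)=(-0.080000, 0.041600) → end (x,ẋ)=(-0.350724, -1.121213)
phase 2: p=0.2963, T=0.440, ωT=1.306272, cosh=1.981605, sinh=1.710777; start (x,ẋ)=(-0.350724, -1.121213) → end (x,ẋ)=(-1.631948, -5.508009)

1 0.6470 -0.3507 -1.1212
2 1.0870 -1.6319 -5.5080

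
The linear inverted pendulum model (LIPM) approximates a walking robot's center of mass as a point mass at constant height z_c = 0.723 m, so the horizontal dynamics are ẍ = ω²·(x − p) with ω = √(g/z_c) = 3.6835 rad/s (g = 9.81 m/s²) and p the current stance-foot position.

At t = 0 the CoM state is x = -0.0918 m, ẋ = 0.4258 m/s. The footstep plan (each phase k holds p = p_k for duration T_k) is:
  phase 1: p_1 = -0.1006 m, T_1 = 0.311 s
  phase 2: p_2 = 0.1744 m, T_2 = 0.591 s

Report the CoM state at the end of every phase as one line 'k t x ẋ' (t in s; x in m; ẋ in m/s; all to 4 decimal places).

1 0.3110 0.0780 0.7829
2 0.9020 0.6690 1.9508

phase 1: p=-0.1006, T=0.311, ωT=1.145568, cosh=1.731136, sinh=1.413093; start (x,ẋ)=(-0.091800, 0.425800) → end (x,ẋ)=(0.077983, 0.782923)
phase 2: p=0.1744, T=0.591, ωT=2.176948, cosh=4.466370, sinh=4.352983; start (x,ẋ)=(0.077983, 0.782923) → end (x,ẋ)=(0.668985, 1.950846)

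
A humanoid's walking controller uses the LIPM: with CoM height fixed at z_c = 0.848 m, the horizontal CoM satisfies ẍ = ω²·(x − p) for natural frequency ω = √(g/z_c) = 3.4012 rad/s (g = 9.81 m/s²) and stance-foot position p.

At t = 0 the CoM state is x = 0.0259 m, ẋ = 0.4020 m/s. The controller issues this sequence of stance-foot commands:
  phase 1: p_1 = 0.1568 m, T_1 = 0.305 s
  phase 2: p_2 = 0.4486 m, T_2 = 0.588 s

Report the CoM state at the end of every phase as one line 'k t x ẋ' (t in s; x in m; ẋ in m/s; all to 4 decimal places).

phase 1: p=0.1568, T=0.305, ωT=1.037366, cosh=1.588081, sinh=1.233694; start (x,ẋ)=(0.025900, 0.402000) → end (x,ẋ)=(0.094735, 0.089147)
phase 2: p=0.4486, T=0.588, ωT=1.999906, cosh=3.761853, sinh=3.626505; start (x,ẋ)=(0.094735, 0.089147) → end (x,ẋ)=(-0.787536, -4.029381)

1 0.3050 0.0947 0.0891
2 0.8930 -0.7875 -4.0294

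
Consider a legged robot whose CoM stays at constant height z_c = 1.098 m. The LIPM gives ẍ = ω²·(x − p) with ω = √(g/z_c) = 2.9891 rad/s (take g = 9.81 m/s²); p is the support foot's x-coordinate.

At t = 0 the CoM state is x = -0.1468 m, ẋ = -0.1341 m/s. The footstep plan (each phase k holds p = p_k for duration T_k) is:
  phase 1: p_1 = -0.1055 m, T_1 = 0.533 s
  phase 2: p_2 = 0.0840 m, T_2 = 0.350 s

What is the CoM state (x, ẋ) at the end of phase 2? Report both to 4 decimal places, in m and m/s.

phase 1: p=-0.1055, T=0.533, ωT=1.593190, cosh=2.561347, sinh=2.358071; start (x,ẋ)=(-0.146800, -0.134100) → end (x,ẋ)=(-0.317074, -0.634580)
phase 2: p=0.0840, T=0.350, ωT=1.046185, cosh=1.599023, sinh=1.247747; start (x,ẋ)=(-0.317074, -0.634580) → end (x,ẋ)=(-0.822220, -2.510569)

x = -0.8222, ẋ = -2.5106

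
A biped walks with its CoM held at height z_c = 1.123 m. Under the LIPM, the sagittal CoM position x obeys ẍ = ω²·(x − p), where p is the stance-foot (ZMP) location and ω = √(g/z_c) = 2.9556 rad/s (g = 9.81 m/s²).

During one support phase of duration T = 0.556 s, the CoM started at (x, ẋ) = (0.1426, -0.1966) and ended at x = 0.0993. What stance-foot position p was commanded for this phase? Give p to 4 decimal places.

ωT = 2.9556·0.556 = 1.643314; cosh(ωT) = 2.682809, sinh(ωT) = 2.489471
x(T) = p + (x₀−p)·cosh(ωT) + (ẋ₀/ω)·sinh(ωT) ⇒ p·(1 − cosh) = x(T) − x₀·cosh − (ẋ₀/ω)·sinh
numerator   = 0.0993 − (0.1426)·2.682809 − (-0.1966/2.9556)·2.489471 = -0.117674
denominator = 1 − 2.682809 = -1.682809
p = -0.117674 / -1.682809 = 0.0699

p = 0.0699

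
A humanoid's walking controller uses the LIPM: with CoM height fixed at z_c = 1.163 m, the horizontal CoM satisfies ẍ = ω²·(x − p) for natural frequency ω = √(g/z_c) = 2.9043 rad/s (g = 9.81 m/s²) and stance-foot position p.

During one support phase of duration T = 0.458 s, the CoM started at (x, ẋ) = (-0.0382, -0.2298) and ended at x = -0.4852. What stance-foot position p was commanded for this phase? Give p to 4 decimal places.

p = 0.2627

ωT = 2.9043·0.458 = 1.330169; cosh(ωT) = 2.023058, sinh(ωT) = 1.758626
x(T) = p + (x₀−p)·cosh(ωT) + (ẋ₀/ω)·sinh(ωT) ⇒ p·(1 − cosh) = x(T) − x₀·cosh − (ẋ₀/ω)·sinh
numerator   = -0.4852 − (-0.0382)·2.023058 − (-0.2298/2.9043)·1.758626 = -0.268770
denominator = 1 − 2.023058 = -1.023058
p = -0.268770 / -1.023058 = 0.2627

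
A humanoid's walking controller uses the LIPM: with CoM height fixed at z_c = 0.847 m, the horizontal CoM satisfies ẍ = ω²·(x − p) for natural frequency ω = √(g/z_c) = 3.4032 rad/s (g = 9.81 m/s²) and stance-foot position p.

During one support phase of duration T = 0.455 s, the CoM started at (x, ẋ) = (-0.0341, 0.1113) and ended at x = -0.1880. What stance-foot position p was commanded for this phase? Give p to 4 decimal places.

p = 0.1218

ωT = 3.4032·0.455 = 1.548456; cosh(ωT) = 2.458389, sinh(ωT) = 2.245813
x(T) = p + (x₀−p)·cosh(ωT) + (ẋ₀/ω)·sinh(ωT) ⇒ p·(1 − cosh) = x(T) − x₀·cosh − (ẋ₀/ω)·sinh
numerator   = -0.1880 − (-0.0341)·2.458389 − (0.1113/3.4032)·2.245813 = -0.177617
denominator = 1 − 2.458389 = -1.458389
p = -0.177617 / -1.458389 = 0.1218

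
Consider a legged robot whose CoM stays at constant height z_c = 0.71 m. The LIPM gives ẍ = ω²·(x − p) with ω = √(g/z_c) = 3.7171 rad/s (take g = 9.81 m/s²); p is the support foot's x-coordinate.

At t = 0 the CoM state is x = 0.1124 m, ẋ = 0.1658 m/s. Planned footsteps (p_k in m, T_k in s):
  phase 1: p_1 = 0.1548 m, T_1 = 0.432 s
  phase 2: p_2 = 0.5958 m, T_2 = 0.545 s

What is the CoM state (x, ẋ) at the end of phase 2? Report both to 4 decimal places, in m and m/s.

x = -1.0647, ẋ = -5.9475

phase 1: p=0.1548, T=0.432, ωT=1.605787, cosh=2.591256, sinh=2.390524; start (x,ẋ)=(0.112400, 0.165800) → end (x,ẋ)=(0.151559, 0.052872)
phase 2: p=0.5958, T=0.545, ωT=2.025819, cosh=3.857104, sinh=3.725218; start (x,ẋ)=(0.151559, 0.052872) → end (x,ẋ)=(-1.064696, -5.947474)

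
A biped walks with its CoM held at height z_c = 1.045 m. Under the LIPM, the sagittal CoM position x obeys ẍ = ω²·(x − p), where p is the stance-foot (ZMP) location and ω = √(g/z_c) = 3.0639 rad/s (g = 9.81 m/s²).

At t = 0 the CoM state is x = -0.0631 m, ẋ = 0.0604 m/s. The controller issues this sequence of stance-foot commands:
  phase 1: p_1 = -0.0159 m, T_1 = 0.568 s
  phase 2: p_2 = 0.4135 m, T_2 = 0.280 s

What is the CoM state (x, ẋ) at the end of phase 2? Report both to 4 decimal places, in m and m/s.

x = -0.3710, ẋ = -1.8306

phase 1: p=-0.0159, T=0.568, ωT=1.740295, cosh=2.937247, sinh=2.761778; start (x,ẋ)=(-0.063100, 0.060400) → end (x,ẋ)=(-0.100094, -0.221988)
phase 2: p=0.4135, T=0.280, ωT=0.857892, cosh=1.391120, sinh=0.967065; start (x,ẋ)=(-0.100094, -0.221988) → end (x,ẋ)=(-0.371037, -1.830585)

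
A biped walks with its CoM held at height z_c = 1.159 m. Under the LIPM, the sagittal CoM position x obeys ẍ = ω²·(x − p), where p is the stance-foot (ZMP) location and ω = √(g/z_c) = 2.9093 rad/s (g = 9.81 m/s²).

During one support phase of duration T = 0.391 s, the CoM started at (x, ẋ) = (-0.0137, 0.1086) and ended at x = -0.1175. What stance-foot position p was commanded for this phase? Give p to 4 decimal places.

ωT = 2.9093·0.391 = 1.137536; cosh(ωT) = 1.719841, sinh(ωT) = 1.399233
x(T) = p + (x₀−p)·cosh(ωT) + (ẋ₀/ω)·sinh(ωT) ⇒ p·(1 − cosh) = x(T) − x₀·cosh − (ẋ₀/ω)·sinh
numerator   = -0.1175 − (-0.0137)·1.719841 − (0.1086/2.9093)·1.399233 = -0.146170
denominator = 1 − 1.719841 = -0.719841
p = -0.146170 / -0.719841 = 0.2031

p = 0.2031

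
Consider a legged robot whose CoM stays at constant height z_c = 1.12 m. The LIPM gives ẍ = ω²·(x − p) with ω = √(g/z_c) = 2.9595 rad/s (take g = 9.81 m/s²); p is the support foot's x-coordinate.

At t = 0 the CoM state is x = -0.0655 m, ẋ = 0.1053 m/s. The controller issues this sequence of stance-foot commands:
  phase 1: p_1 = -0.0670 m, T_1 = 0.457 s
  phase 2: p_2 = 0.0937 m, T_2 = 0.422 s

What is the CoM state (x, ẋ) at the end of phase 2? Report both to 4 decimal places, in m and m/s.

phase 1: p=-0.0670, T=0.457, ωT=1.352491, cosh=2.062822, sinh=1.804227; start (x,ẋ)=(-0.065500, 0.105300) → end (x,ẋ)=(0.000289, 0.225225)
phase 2: p=0.0937, T=0.422, ωT=1.248909, cosh=1.886677, sinh=1.599860; start (x,ẋ)=(0.000289, 0.225225) → end (x,ẋ)=(0.039217, -0.017354)

x = 0.0392, ẋ = -0.0174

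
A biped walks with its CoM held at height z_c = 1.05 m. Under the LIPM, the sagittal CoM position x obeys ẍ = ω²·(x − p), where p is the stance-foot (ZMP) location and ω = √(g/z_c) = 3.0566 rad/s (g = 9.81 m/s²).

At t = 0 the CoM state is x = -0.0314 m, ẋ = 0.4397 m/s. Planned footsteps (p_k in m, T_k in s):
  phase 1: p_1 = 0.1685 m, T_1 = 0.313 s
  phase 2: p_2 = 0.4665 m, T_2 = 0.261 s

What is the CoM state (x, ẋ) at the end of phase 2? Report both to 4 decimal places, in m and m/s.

x = -0.1232, ẋ = -1.2105

phase 1: p=0.1685, T=0.313, ωT=0.956716, cosh=1.493643, sinh=1.109490; start (x,ẋ)=(-0.031400, 0.439700) → end (x,ẋ)=(0.029524, -0.021160)
phase 2: p=0.4665, T=0.261, ωT=0.797773, cosh=1.335460, sinh=0.885129; start (x,ẋ)=(0.029524, -0.021160) → end (x,ẋ)=(-0.123192, -1.210491)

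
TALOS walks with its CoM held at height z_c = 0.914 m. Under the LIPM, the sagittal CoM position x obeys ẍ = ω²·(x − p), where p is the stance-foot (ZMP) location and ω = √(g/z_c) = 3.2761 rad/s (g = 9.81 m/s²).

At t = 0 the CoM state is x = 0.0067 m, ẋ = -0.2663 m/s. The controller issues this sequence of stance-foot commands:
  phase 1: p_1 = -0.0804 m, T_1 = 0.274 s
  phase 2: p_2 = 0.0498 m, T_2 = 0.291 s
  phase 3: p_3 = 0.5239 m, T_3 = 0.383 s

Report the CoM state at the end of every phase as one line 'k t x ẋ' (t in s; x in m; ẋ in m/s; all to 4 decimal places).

1 0.2740 -0.0390 -0.0890
2 0.5650 -0.1125 -0.4538
3 0.9480 -0.9058 -4.2188

phase 1: p=-0.0804, T=0.274, ωT=0.897651, cosh=1.430679, sinh=1.023154; start (x,ẋ)=(0.006700, -0.266300) → end (x,ẋ)=(-0.038956, -0.089035)
phase 2: p=0.0498, T=0.291, ωT=0.953345, cosh=1.489912, sinh=1.104462; start (x,ẋ)=(-0.038956, -0.089035) → end (x,ẋ)=(-0.112454, -0.453801)
phase 3: p=0.5239, T=0.383, ωT=1.254746, cosh=1.896048, sinh=1.610900; start (x,ẋ)=(-0.112454, -0.453801) → end (x,ẋ)=(-0.905797, -4.218767)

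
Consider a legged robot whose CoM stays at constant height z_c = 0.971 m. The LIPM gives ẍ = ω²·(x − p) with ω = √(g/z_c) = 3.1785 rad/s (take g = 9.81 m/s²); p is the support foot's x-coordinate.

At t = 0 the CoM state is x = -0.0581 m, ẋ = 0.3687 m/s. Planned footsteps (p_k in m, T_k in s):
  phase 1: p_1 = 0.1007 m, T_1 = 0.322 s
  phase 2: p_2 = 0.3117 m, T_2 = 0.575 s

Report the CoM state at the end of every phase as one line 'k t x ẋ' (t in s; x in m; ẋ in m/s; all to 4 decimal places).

phase 1: p=0.1007, T=0.322, ωT=1.023477, cosh=1.571099, sinh=1.211755; start (x,ẋ)=(-0.058100, 0.368700) → end (x,ẋ)=(-0.008229, -0.032364)
phase 2: p=0.3117, T=0.575, ωT=1.827638, cosh=3.189985, sinh=3.029192; start (x,ẋ)=(-0.008229, -0.032364) → end (x,ẋ)=(-0.739713, -3.183611)

1 0.3220 -0.0082 -0.0324
2 0.8970 -0.7397 -3.1836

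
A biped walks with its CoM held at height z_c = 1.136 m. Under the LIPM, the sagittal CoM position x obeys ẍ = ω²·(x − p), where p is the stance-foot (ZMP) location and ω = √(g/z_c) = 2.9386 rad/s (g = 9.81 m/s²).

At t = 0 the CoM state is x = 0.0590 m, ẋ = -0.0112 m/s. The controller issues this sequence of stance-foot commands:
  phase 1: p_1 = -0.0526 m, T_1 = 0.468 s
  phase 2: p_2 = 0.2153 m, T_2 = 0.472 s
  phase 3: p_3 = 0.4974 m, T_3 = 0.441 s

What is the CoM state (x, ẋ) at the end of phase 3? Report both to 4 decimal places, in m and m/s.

phase 1: p=-0.0526, T=0.468, ωT=1.375265, cosh=2.104448, sinh=1.851676; start (x,ẋ)=(0.059000, -0.011200) → end (x,ẋ)=(0.175199, 0.583683)
phase 2: p=0.2153, T=0.472, ωT=1.387019, cosh=2.126360, sinh=1.876541; start (x,ẋ)=(0.175199, 0.583683) → end (x,ẋ)=(0.502761, 1.019988)
phase 3: p=0.4974, T=0.441, ωT=1.295923, cosh=1.964006, sinh=1.690360; start (x,ẋ)=(0.502761, 1.019988) → end (x,ẋ)=(1.094653, 2.029892)

x = 1.0947, ẋ = 2.0299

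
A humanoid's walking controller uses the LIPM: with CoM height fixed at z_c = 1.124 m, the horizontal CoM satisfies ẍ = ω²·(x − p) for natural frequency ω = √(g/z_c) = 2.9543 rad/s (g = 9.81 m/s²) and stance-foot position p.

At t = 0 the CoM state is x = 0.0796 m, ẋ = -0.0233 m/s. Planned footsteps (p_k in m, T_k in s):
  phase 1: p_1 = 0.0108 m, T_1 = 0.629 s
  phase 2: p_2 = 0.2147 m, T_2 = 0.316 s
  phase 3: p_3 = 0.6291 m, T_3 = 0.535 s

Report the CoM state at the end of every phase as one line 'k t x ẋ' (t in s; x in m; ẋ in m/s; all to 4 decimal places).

1 0.6290 0.2121 0.5593
2 0.9450 0.4144 0.8130
3 1.4800 0.7256 0.5831

phase 1: p=0.0108, T=0.629, ωT=1.858255, cosh=3.284240, sinh=3.128295; start (x,ẋ)=(0.079600, -0.023300) → end (x,ẋ)=(0.212083, 0.559322)
phase 2: p=0.2147, T=0.316, ωT=0.933559, cosh=1.468349, sinh=1.075196; start (x,ẋ)=(0.212083, 0.559322) → end (x,ẋ)=(0.414419, 0.812968)
phase 3: p=0.6291, T=0.535, ωT=1.580550, cosh=2.531745, sinh=2.325884; start (x,ẋ)=(0.414419, 0.812968) → end (x,ẋ)=(0.725622, 0.583077)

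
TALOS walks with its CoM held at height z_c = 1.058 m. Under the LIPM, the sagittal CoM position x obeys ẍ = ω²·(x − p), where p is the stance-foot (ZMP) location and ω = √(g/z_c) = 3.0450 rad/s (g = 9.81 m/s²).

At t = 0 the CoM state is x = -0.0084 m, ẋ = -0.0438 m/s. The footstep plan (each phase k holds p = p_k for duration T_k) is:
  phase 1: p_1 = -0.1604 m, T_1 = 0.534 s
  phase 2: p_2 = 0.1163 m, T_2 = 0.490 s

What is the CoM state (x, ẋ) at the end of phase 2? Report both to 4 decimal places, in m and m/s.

phase 1: p=-0.1604, T=0.534, ωT=1.626030, cosh=2.640181, sinh=2.443472; start (x,ẋ)=(-0.008400, -0.043800) → end (x,ẋ)=(0.205760, 1.015297)
phase 2: p=0.1163, T=0.490, ωT=1.492050, cosh=2.335556, sinh=2.110645; start (x,ẋ)=(0.205760, 1.015297) → end (x,ẋ)=(1.028993, 2.946234)

x = 1.0290, ẋ = 2.9462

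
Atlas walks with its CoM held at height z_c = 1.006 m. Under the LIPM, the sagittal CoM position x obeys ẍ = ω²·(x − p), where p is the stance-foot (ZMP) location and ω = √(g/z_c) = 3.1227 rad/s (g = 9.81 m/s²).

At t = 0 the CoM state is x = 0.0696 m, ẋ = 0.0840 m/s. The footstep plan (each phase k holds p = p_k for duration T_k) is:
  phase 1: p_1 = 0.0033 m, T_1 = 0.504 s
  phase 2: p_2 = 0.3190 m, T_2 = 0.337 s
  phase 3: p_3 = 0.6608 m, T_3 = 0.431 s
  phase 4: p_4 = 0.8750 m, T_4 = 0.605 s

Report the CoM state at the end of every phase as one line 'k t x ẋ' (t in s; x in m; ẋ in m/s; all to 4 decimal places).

phase 1: p=0.0033, T=0.504, ωT=1.573841, cosh=2.516196, sinh=2.308949; start (x,ẋ)=(0.069600, 0.084000) → end (x,ẋ)=(0.232234, 0.689394)
phase 2: p=0.3190, T=0.337, ωT=1.052350, cosh=1.606745, sinh=1.257629; start (x,ẋ)=(0.232234, 0.689394) → end (x,ẋ)=(0.457234, 0.766933)
phase 3: p=0.6608, T=0.431, ωT=1.345884, cosh=2.050945, sinh=1.790635; start (x,ẋ)=(0.457234, 0.766933) → end (x,ẋ)=(0.683076, 0.434675)
phase 4: p=0.8750, T=0.605, ωT=1.889234, cosh=3.382742, sinh=3.231555; start (x,ẋ)=(0.683076, 0.434675) → end (x,ẋ)=(0.675599, -0.466342)

1 0.5040 0.2322 0.6894
2 0.8410 0.4572 0.7669
3 1.2720 0.6831 0.4347
4 1.8770 0.6756 -0.4663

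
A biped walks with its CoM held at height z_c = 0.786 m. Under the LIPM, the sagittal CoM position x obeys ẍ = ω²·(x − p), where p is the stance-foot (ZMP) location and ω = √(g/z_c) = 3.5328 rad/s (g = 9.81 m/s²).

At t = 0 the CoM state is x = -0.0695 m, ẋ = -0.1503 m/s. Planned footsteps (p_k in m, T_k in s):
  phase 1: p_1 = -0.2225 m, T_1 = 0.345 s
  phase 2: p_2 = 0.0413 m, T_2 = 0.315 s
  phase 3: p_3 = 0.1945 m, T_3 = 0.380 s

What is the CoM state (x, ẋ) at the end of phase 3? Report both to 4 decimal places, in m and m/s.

x = 0.5125, ẋ = 1.3273

phase 1: p=-0.2225, T=0.345, ωT=1.218816, cosh=1.839380, sinh=1.543800; start (x,ẋ)=(-0.069500, -0.150300) → end (x,ẋ)=(-0.006755, 0.557993)
phase 2: p=0.0413, T=0.315, ωT=1.112832, cosh=1.685795, sinh=1.357168; start (x,ẋ)=(-0.006755, 0.557993) → end (x,ẋ)=(0.174650, 0.710260)
phase 3: p=0.1945, T=0.380, ωT=1.342464, cosh=2.044833, sinh=1.783632; start (x,ẋ)=(0.174650, 0.710260) → end (x,ẋ)=(0.512504, 1.327284)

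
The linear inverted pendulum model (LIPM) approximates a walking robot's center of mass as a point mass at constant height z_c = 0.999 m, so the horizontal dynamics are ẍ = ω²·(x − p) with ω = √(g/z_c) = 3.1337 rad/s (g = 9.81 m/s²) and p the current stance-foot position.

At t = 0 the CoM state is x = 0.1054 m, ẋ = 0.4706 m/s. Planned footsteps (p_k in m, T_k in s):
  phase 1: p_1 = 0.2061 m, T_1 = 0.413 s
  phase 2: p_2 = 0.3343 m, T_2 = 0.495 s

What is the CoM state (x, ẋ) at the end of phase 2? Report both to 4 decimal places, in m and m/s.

phase 1: p=0.2061, T=0.413, ωT=1.294218, cosh=1.961127, sinh=1.687015; start (x,ẋ)=(0.105400, 0.470600) → end (x,ẋ)=(0.261960, 0.390546)
phase 2: p=0.3343, T=0.495, ωT=1.551181, cosh=2.464519, sinh=2.252521; start (x,ẋ)=(0.261960, 0.390546) → end (x,ẋ)=(0.436744, 0.451881)

x = 0.4367, ẋ = 0.4519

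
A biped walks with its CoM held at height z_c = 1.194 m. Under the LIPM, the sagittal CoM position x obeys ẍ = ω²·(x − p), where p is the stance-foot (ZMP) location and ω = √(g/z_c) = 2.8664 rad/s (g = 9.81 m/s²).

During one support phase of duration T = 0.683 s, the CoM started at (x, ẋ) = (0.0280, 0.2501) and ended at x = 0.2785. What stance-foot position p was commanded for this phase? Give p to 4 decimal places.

ωT = 2.8664·0.683 = 1.957751; cosh(ωT) = 3.612278, sinh(ωT) = 3.471102
x(T) = p + (x₀−p)·cosh(ωT) + (ẋ₀/ω)·sinh(ωT) ⇒ p·(1 − cosh) = x(T) − x₀·cosh − (ẋ₀/ω)·sinh
numerator   = 0.2785 − (0.0280)·3.612278 − (0.2501/2.8664)·3.471102 = -0.125505
denominator = 1 − 3.612278 = -2.612278
p = -0.125505 / -2.612278 = 0.0480

p = 0.0480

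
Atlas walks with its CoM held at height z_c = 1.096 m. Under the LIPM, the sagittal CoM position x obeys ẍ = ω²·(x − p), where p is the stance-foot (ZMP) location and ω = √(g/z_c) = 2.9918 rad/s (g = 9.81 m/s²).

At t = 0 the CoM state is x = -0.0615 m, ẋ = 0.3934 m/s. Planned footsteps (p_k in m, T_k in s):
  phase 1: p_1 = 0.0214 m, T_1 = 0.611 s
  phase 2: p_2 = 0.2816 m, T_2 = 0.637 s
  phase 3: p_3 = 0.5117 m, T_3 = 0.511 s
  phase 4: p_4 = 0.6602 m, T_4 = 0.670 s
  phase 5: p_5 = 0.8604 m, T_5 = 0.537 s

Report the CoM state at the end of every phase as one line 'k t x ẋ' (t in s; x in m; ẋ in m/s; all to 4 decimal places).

1 0.6110 0.1553 0.5038
2 1.2480 0.4013 0.4892
3 1.7590 0.6045 0.4552
4 2.4290 1.0040 1.1124
5 2.9660 2.1225 3.9129

phase 1: p=0.0214, T=0.611, ωT=1.827990, cosh=3.191052, sinh=3.030316; start (x,ẋ)=(-0.061500, 0.393400) → end (x,ẋ)=(0.155326, 0.503780)
phase 2: p=0.2816, T=0.637, ωT=1.905777, cosh=3.436668, sinh=3.287960; start (x,ẋ)=(0.155326, 0.503780) → end (x,ẋ)=(0.401289, 0.489181)
phase 3: p=0.5117, T=0.511, ωT=1.528810, cosh=2.414739, sinh=2.197945; start (x,ẋ)=(0.401289, 0.489181) → end (x,ẋ)=(0.604467, 0.455205)
phase 4: p=0.6602, T=0.670, ωT=2.004506, cosh=3.778577, sinh=3.643850; start (x,ẋ)=(0.604467, 0.455205) → end (x,ẋ)=(1.004024, 1.112446)
phase 5: p=0.8604, T=0.537, ωT=1.606597, cosh=2.593191, sinh=2.392622; start (x,ẋ)=(1.004024, 1.112446) → end (x,ẋ)=(2.122497, 3.912880)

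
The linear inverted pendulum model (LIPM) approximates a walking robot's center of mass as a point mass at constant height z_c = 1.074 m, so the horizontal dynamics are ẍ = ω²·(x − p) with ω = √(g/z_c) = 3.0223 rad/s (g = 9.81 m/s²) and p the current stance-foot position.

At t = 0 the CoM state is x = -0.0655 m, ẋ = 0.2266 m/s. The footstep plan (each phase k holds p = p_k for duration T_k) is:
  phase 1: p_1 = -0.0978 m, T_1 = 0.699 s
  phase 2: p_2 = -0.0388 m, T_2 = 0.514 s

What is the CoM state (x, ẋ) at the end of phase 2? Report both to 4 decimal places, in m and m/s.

x = 1.9120, ẋ = 5.9370

phase 1: p=-0.0978, T=0.699, ωT=2.112588, cosh=4.195269, sinh=4.074344; start (x,ẋ)=(-0.065500, 0.226600) → end (x,ẋ)=(0.343185, 1.348387)
phase 2: p=-0.0388, T=0.514, ωT=1.553462, cosh=2.469662, sinh=2.258148; start (x,ẋ)=(0.343185, 1.348387) → end (x,ẋ)=(1.912038, 5.937033)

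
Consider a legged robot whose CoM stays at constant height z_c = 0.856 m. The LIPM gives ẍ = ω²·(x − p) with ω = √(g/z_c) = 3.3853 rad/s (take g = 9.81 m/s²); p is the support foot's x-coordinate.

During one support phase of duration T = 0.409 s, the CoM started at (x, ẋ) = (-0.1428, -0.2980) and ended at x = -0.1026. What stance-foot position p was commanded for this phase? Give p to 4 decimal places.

ωT = 3.3853·0.409 = 1.384588; cosh(ωT) = 2.121803, sinh(ωT) = 1.871376
x(T) = p + (x₀−p)·cosh(ωT) + (ẋ₀/ω)·sinh(ωT) ⇒ p·(1 − cosh) = x(T) − x₀·cosh − (ẋ₀/ω)·sinh
numerator   = -0.1026 − (-0.1428)·2.121803 − (-0.2980/3.3853)·1.871376 = 0.365126
denominator = 1 − 2.121803 = -1.121803
p = 0.365126 / -1.121803 = -0.3255

p = -0.3255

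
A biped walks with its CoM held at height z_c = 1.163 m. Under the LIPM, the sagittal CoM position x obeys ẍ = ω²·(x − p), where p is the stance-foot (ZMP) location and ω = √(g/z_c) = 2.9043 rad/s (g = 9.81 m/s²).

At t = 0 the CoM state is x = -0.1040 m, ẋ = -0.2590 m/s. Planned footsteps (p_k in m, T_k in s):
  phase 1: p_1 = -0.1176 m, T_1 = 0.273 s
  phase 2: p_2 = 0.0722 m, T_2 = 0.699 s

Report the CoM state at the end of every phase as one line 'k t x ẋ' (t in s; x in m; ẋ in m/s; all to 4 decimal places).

phase 1: p=-0.1176, T=0.273, ωT=0.792874, cosh=1.331140, sinh=0.878598; start (x,ẋ)=(-0.104000, -0.259000) → end (x,ẋ)=(-0.177848, -0.310062)
phase 2: p=0.0722, T=0.699, ωT=2.030106, cosh=3.873106, sinh=3.741785; start (x,ẋ)=(-0.177848, -0.310062) → end (x,ẋ)=(-1.295735, -3.918243)

1 0.2730 -0.1778 -0.3101
2 0.9720 -1.2957 -3.9182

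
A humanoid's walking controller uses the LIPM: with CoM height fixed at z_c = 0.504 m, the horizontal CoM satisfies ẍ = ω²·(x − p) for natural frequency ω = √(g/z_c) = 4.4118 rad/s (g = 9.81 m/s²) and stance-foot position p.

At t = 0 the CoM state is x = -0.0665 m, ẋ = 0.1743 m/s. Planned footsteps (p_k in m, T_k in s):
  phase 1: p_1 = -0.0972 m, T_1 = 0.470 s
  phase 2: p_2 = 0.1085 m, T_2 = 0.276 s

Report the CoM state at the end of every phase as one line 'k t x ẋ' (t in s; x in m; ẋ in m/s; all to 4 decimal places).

phase 1: p=-0.0972, T=0.470, ωT=2.073546, cosh=4.039357, sinh=3.913618; start (x,ẋ)=(-0.066500, 0.174300) → end (x,ẋ)=(0.181426, 1.234129)
phase 2: p=0.1085, T=0.276, ωT=1.217657, cosh=1.837591, sinh=1.541669; start (x,ẋ)=(0.181426, 1.234129) → end (x,ẋ)=(0.673765, 2.763835)

1 0.4700 0.1814 1.2341
2 0.7460 0.6738 2.7638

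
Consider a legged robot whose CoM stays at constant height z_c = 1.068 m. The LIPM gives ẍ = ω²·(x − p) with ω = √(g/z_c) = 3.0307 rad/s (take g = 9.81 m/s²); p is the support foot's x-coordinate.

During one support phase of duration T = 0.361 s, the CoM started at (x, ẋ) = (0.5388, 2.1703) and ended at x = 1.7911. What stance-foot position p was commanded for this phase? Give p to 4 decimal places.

ωT = 3.0307·0.361 = 1.094083; cosh(ωT) = 1.660644, sinh(ωT) = 1.325798
x(T) = p + (x₀−p)·cosh(ωT) + (ẋ₀/ω)·sinh(ωT) ⇒ p·(1 − cosh) = x(T) − x₀·cosh − (ẋ₀/ω)·sinh
numerator   = 1.7911 − (0.5388)·1.660644 − (2.1703/3.0307)·1.325798 = -0.053066
denominator = 1 − 1.660644 = -0.660644
p = -0.053066 / -0.660644 = 0.0803

p = 0.0803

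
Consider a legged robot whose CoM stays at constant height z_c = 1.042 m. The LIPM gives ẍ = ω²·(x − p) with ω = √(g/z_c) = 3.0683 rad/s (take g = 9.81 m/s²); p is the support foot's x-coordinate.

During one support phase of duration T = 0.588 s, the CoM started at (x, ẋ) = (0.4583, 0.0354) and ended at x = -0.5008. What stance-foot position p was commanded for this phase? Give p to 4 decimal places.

ωT = 3.0683·0.588 = 1.804160; cosh(ωT) = 3.119741, sinh(ωT) = 2.955128
x(T) = p + (x₀−p)·cosh(ωT) + (ẋ₀/ω)·sinh(ωT) ⇒ p·(1 − cosh) = x(T) − x₀·cosh − (ẋ₀/ω)·sinh
numerator   = -0.5008 − (0.4583)·3.119741 − (0.0354/3.0683)·2.955128 = -1.964671
denominator = 1 − 3.119741 = -2.119741
p = -1.964671 / -2.119741 = 0.9268

p = 0.9268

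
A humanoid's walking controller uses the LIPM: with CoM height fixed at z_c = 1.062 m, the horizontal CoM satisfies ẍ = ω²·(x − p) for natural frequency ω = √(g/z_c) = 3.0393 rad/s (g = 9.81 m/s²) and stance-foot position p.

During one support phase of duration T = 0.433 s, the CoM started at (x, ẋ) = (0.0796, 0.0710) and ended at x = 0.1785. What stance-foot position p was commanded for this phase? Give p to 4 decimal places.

p = 0.0210

ωT = 3.0393·0.433 = 1.316017; cosh(ωT) = 1.998371, sinh(ωT) = 1.730170
x(T) = p + (x₀−p)·cosh(ωT) + (ẋ₀/ω)·sinh(ωT) ⇒ p·(1 − cosh) = x(T) − x₀·cosh − (ẋ₀/ω)·sinh
numerator   = 0.1785 − (0.0796)·1.998371 − (0.0710/3.0393)·1.730170 = -0.020988
denominator = 1 − 1.998371 = -0.998371
p = -0.020988 / -0.998371 = 0.0210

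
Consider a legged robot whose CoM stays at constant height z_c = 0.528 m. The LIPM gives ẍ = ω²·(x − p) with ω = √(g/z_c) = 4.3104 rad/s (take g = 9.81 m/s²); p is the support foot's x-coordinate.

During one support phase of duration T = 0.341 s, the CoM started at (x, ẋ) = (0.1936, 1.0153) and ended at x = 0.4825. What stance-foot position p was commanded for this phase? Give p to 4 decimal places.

ωT = 4.3104·0.341 = 1.469846; cosh(ωT) = 2.289264, sinh(ωT) = 2.059303
x(T) = p + (x₀−p)·cosh(ωT) + (ẋ₀/ω)·sinh(ωT) ⇒ p·(1 − cosh) = x(T) − x₀·cosh − (ẋ₀/ω)·sinh
numerator   = 0.4825 − (0.1936)·2.289264 − (1.0153/4.3104)·2.059303 = -0.445763
denominator = 1 − 2.289264 = -1.289264
p = -0.445763 / -1.289264 = 0.3458

p = 0.3458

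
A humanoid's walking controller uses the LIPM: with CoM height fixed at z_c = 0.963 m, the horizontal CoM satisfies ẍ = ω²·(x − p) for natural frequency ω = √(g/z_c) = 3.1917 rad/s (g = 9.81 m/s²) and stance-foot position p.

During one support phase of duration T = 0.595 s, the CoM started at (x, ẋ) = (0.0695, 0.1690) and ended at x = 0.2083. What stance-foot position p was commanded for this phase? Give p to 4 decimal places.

p = 0.0836

ωT = 3.1917·0.595 = 1.899061; cosh(ωT) = 3.414666, sinh(ωT) = 3.264957
x(T) = p + (x₀−p)·cosh(ωT) + (ẋ₀/ω)·sinh(ωT) ⇒ p·(1 − cosh) = x(T) − x₀·cosh − (ẋ₀/ω)·sinh
numerator   = 0.2083 − (0.0695)·3.414666 − (0.1690/3.1917)·3.264957 = -0.201898
denominator = 1 − 3.414666 = -2.414666
p = -0.201898 / -2.414666 = 0.0836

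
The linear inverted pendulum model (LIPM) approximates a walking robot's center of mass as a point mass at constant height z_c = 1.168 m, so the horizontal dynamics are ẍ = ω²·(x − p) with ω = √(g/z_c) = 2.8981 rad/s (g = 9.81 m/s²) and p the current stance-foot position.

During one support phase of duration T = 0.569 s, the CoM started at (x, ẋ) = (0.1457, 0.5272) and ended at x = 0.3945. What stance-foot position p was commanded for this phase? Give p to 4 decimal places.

p = 0.2676

ωT = 2.8981·0.569 = 1.649019; cosh(ωT) = 2.697056, sinh(ωT) = 2.504818
x(T) = p + (x₀−p)·cosh(ωT) + (ẋ₀/ω)·sinh(ωT) ⇒ p·(1 − cosh) = x(T) − x₀·cosh − (ẋ₀/ω)·sinh
numerator   = 0.3945 − (0.1457)·2.697056 − (0.5272/2.8981)·2.504818 = -0.454118
denominator = 1 − 2.697056 = -1.697056
p = -0.454118 / -1.697056 = 0.2676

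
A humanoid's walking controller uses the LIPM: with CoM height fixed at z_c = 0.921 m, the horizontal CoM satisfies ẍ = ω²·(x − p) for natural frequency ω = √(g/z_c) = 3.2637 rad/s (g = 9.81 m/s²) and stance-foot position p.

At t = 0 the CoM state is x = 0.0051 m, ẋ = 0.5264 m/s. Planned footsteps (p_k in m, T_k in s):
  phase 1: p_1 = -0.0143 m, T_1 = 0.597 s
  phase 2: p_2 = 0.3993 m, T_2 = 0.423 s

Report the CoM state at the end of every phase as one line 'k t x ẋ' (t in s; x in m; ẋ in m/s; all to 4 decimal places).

phase 1: p=-0.0143, T=0.597, ωT=1.948429, cosh=3.580076, sinh=3.437578; start (x,ẋ)=(0.005100, 0.526400) → end (x,ẋ)=(0.609598, 2.102205)
phase 2: p=0.3993, T=0.423, ωT=1.380545, cosh=2.114255, sinh=1.862814; start (x,ẋ)=(0.609598, 2.102205) → end (x,ẋ)=(2.043794, 5.723139)

1 0.5970 0.6096 2.1022
2 1.0200 2.0438 5.7231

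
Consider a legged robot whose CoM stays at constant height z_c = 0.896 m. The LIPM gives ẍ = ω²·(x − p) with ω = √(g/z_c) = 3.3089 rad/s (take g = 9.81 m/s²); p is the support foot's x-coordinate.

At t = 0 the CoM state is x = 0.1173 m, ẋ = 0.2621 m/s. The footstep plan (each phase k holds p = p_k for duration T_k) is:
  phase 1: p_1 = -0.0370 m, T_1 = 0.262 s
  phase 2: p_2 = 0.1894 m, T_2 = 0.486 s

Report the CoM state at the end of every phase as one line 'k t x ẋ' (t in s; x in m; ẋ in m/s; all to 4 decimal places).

phase 1: p=-0.0370, T=0.262, ωT=0.866932, cosh=1.399919, sinh=0.979680; start (x,ẋ)=(0.117300, 0.262100) → end (x,ẋ)=(0.256609, 0.867107)
phase 2: p=0.1894, T=0.486, ωT=1.608125, cosh=2.596852, sinh=2.396590; start (x,ẋ)=(0.256609, 0.867107) → end (x,ẋ)=(0.991964, 2.784718)

1 0.2620 0.2566 0.8671
2 0.7480 0.9920 2.7847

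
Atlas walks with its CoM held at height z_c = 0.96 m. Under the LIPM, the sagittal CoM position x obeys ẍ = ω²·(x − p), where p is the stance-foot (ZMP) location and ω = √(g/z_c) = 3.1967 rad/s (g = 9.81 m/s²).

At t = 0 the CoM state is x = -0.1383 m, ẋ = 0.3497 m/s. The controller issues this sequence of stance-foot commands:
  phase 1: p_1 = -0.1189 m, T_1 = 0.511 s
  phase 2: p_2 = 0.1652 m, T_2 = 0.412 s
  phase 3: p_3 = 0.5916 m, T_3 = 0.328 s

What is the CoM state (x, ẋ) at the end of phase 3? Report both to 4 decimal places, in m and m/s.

phase 1: p=-0.1189, T=0.511, ωT=1.633514, cosh=2.658541, sinh=2.463299; start (x,ẋ)=(-0.138300, 0.349700) → end (x,ẋ)=(0.098995, 0.776928)
phase 2: p=0.1652, T=0.412, ωT=1.317040, cosh=2.000143, sinh=1.732216; start (x,ẋ)=(0.098995, 0.776928) → end (x,ẋ)=(0.453778, 1.187363)
phase 3: p=0.5916, T=0.328, ωT=1.048518, cosh=1.601937, sinh=1.251481; start (x,ẋ)=(0.453778, 1.187363) → end (x,ẋ)=(0.835661, 1.350711)

x = 0.8357, ẋ = 1.3507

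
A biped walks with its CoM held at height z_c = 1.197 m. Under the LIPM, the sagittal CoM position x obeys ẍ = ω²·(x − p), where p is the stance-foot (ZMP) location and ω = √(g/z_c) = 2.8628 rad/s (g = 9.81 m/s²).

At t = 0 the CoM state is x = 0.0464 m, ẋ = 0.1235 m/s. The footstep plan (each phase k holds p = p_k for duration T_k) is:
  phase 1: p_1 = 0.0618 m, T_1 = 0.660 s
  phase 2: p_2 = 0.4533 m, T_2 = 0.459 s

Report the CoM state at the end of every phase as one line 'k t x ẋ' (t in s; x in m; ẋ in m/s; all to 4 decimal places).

1 0.6600 0.1491 0.2754
2 1.1190 0.0125 -0.9538

phase 1: p=0.0618, T=0.660, ωT=1.889448, cosh=3.383436, sinh=3.232280; start (x,ẋ)=(0.046400, 0.123500) → end (x,ẋ)=(0.149134, 0.275352)
phase 2: p=0.4533, T=0.459, ωT=1.314025, cosh=1.994929, sinh=1.726193; start (x,ẋ)=(0.149134, 0.275352) → end (x,ẋ)=(0.012541, -0.953801)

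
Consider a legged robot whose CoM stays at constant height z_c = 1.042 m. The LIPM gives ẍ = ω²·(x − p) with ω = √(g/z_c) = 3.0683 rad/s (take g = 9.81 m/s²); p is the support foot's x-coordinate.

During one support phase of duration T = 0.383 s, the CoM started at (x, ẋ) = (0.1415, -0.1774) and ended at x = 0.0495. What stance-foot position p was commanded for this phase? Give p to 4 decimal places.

p = 0.1509

ωT = 3.0683·0.383 = 1.175159; cosh(ωT) = 1.773714, sinh(ωT) = 1.464944
x(T) = p + (x₀−p)·cosh(ωT) + (ẋ₀/ω)·sinh(ωT) ⇒ p·(1 − cosh) = x(T) − x₀·cosh − (ẋ₀/ω)·sinh
numerator   = 0.0495 − (0.1415)·1.773714 − (-0.1774/3.0683)·1.464944 = -0.116782
denominator = 1 − 1.773714 = -0.773714
p = -0.116782 / -0.773714 = 0.1509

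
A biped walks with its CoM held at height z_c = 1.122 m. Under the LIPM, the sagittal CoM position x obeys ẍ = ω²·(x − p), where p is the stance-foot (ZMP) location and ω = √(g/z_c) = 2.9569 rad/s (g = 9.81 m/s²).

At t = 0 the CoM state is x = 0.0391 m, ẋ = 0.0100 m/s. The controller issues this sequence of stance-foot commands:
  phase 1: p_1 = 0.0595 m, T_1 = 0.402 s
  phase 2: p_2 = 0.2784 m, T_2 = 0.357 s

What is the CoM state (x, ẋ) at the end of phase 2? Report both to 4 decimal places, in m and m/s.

x = -0.1557, ẋ = -1.0510

phase 1: p=0.0595, T=0.402, ωT=1.188674, cosh=1.793675, sinh=1.489050; start (x,ẋ)=(0.039100, 0.010000) → end (x,ẋ)=(0.027945, -0.071884)
phase 2: p=0.2784, T=0.357, ωT=1.055613, cosh=1.610858, sinh=1.262879; start (x,ẋ)=(0.027945, -0.071884) → end (x,ẋ)=(-0.155749, -1.051046)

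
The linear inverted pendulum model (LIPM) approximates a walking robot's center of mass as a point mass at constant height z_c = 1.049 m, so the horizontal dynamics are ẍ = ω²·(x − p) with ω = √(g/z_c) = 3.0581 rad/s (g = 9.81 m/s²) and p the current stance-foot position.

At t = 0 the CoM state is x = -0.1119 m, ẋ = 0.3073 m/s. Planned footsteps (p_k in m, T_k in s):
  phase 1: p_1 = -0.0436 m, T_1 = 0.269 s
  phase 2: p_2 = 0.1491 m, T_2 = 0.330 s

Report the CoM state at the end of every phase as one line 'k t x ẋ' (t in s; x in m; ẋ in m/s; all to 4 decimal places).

1 0.2690 -0.0440 0.2254
2 0.5990 -0.0633 -0.3522

phase 1: p=-0.0436, T=0.269, ωT=0.822629, cosh=1.357876, sinh=0.918601; start (x,ẋ)=(-0.111900, 0.307300) → end (x,ẋ)=(-0.044035, 0.225409)
phase 2: p=0.1491, T=0.330, ωT=1.009173, cosh=1.553926, sinh=1.189406; start (x,ẋ)=(-0.044035, 0.225409) → end (x,ẋ)=(-0.063348, -0.352227)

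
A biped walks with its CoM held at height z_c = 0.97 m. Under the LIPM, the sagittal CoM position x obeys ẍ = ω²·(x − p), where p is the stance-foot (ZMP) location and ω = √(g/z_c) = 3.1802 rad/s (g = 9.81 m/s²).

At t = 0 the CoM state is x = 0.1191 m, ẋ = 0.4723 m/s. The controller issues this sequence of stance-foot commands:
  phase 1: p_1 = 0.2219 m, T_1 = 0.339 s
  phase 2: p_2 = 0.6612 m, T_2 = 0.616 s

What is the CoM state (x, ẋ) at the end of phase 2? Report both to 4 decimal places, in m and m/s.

x = -0.4572, ẋ = -3.3214

phase 1: p=0.2219, T=0.339, ωT=1.078088, cosh=1.639650, sinh=1.299404; start (x,ẋ)=(0.119100, 0.472300) → end (x,ẋ)=(0.246322, 0.349599)
phase 2: p=0.6612, T=0.616, ωT=1.959003, cosh=3.616626, sinh=3.475628; start (x,ẋ)=(0.246322, 0.349599) → end (x,ẋ)=(-0.457183, -3.321355)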